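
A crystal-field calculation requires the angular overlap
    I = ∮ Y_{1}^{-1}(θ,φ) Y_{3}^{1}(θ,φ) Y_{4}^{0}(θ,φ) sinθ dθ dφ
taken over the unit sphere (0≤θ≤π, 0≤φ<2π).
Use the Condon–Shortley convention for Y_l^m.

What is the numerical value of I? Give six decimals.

Checks pass: Σm=0; 8 even; l₃=4∈[2,4].
(2·1+1)(2·3+1)(2·4+1) = 189
Δ: 0! 2! 6! / 9! → 1/252
sum: t=0:+1/36 = 1/36
3j²(1 3 4; 0 0 0) = Δ·Π!·Σ² = 4/63  (sign +1)
sum: t=0:+1/96 = 1/96
3j²(1 3 4; -1 1 0) = Δ·Π!·Σ² = 1/42  (sign +1)
combine: 4πI² = 189·4/63·1/42 = 2/7
take √, sign +1: I = 0.15078601

0.150786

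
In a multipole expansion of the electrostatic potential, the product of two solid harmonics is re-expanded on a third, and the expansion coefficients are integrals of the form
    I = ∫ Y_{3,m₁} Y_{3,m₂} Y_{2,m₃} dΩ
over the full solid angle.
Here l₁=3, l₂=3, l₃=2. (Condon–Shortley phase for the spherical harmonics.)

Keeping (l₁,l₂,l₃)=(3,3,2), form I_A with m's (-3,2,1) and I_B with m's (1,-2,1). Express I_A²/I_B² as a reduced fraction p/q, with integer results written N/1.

5/3

l's match ⇒ only the (l;m) 3-j factors differ between A and B.
A: triangle coeff Δ(3,3,2) = 1/3780; Σ_t [4,4]: t=4:+1/48 = 1/48; (3j)²=5/84 [(3 3 2; -3 2 1)], sign=-1
B: triangle coeff Δ(3,3,2) = 1/3780; Σ_t [0,1]: t=0:+1/48 t=1:−1/12 = -1/16; (3j)²=1/28 [(3 3 2; 1 -2 1)], sign=+1
I_A²/I_B² = (5/84)/(1/28) = 5/3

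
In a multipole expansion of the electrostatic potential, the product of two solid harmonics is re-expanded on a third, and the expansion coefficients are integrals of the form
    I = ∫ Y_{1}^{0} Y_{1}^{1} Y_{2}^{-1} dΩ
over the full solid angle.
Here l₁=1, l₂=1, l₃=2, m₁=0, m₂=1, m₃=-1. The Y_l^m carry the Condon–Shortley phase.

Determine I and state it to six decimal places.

-0.218510

Checks pass: Σm=0; 4 even; l₃=2∈[0,2].
(2·1+1)(2·1+1)(2·2+1) = 45
Δ: 0! 2! 2! / 5! → 1/30
sum: t=0:+1/1 = 1/1
3j²(1 1 2; 0 0 0) = Δ·Π!·Σ² = 2/15  (sign +1)
sum: t=0:+1/2 = 1/2
3j²(1 1 2; 0 1 -1) = Δ·Π!·Σ² = 1/10  (sign -1)
combine: 4πI² = 45·2/15·1/10 = 3/5
take √, sign -1: I = -0.21850969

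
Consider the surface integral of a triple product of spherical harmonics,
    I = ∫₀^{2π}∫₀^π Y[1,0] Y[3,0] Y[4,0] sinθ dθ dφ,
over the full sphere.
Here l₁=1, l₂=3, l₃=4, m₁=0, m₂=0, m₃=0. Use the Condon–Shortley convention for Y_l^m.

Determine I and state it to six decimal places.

m-sum 0 ✓  L=8 even ✓  2≤4≤4 ✓
Π(2lᵢ+1) = 3×7×9 = 189
triangle coeff Δ(1,3,4) = 1/252
Σ_t [0,0]: t=0:+1/36 = 1/36
(3j)²=4/63 [(1 3 4; 0 0 0)], sign=+1
(m-triple is (0,0,0) — same symbol as above.)
⇒ 4πI² = 16/21
I = (+1)√(16/21/(4π)) = 0.24623252

0.246233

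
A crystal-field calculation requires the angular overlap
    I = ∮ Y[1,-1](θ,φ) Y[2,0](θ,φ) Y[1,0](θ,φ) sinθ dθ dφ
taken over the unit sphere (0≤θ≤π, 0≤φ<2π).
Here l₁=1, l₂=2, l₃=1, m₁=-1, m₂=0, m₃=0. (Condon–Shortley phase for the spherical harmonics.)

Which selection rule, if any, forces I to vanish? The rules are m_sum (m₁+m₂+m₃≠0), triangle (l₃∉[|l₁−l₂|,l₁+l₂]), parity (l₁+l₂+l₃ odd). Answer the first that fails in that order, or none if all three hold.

m_sum

azimuthal sum: -1 + 0 + 0 = -1  ✗
1 ≤ 1 ≤ 3 (triangle on l)
L = 1 + 2 + 1 = 4 (even)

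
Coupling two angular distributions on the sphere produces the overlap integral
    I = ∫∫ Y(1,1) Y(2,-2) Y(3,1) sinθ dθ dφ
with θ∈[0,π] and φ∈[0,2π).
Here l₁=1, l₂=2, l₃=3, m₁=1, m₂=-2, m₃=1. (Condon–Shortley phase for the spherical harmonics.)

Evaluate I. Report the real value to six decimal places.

-0.082589

Rules hold: Σm=0, L=6 even, 1≤3≤3.
N = 3·5·7 = 105
Δ = 0!·2!·4!/7! = 1/105
Racah Σ t=0..0: t=0:+1/4 = 1/4
⇒ 3j(1 2 3; 0 0 0)² = 3/35, sgn -1
Racah Σ t=0..0: t=0:+1/48 = 1/48
⇒ 3j(1 2 3; 1 -2 1)² = 1/105, sgn +1
4πI² = N·(3j₀)²·(3jₘ)² = 3/35
I = -1·√(0.0857143/4π) = -0.08258890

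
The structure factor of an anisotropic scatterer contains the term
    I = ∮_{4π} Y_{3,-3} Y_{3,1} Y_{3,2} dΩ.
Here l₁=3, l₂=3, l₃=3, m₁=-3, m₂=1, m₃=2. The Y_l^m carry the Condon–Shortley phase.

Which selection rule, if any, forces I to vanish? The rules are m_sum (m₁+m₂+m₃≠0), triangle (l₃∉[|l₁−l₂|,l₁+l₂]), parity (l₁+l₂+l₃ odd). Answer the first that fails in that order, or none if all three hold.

azimuthal sum: -3 + 1 + 2 = 0  ✓
0 ≤ 3 ≤ 6 (triangle on l)  ✓
L = 3 + 3 + 3 = 9 (odd)  ✗

parity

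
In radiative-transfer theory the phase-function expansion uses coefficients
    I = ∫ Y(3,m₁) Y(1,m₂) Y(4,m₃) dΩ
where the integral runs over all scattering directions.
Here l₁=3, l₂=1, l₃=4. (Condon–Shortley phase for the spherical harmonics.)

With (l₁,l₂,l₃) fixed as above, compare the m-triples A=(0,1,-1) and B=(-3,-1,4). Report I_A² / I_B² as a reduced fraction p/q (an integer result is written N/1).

5/14

Same 3,1,4: normalisation and zero-m 3j drop out of the ratio.
A: Δ: 0! 6! 2! / 9! → 1/252; sum: t=0:+1/72 = 1/72; 3j²(3 1 4; 0 1 -1) = Δ·Π!·Σ² = 5/126  (sign -1)
B: Δ: 0! 6! 2! / 9! → 1/252; sum: t=0:+1/1440 = 1/1440; 3j²(3 1 4; -3 -1 4) = Δ·Π!·Σ² = 1/9  (sign +1)
I_A²/I_B² = (5/126)/(1/9) = 5/14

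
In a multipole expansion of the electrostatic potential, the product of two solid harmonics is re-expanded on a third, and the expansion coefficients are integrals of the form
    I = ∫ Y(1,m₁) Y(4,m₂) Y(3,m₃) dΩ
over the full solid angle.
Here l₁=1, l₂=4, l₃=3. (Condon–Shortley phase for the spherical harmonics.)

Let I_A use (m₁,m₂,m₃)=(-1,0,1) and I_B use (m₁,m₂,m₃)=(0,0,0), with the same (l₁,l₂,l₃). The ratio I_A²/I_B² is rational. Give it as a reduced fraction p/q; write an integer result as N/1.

l's match ⇒ only the (l;m) 3-j factors differ between A and B.
A: triangle coeff Δ(1,4,3) = 1/252; Σ_t [2,2]: t=2:+1/96 = 1/96; (3j)²=1/42 [(1 4 3; -1 0 1)], sign=+1
B: triangle coeff Δ(1,4,3) = 1/252; Σ_t [1,1]: t=1:−1/36 = -1/36; (3j)²=4/63 [(1 4 3; 0 0 0)], sign=+1
I_A²/I_B² = (1/42)/(4/63) = 3/8

3/8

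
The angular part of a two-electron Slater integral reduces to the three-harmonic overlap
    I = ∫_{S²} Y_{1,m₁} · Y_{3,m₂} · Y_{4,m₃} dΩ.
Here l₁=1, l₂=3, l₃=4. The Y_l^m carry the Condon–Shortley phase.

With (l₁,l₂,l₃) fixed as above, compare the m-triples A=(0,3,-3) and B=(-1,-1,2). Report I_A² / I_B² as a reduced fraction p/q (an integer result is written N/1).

7/15

Shared (l₁,l₂,l₃)=(1,3,4): N and (l;000)² cancel in I_A²/I_B².
A: Δ = 0!·2!·6!/9! = 1/252; Racah Σ t=0..0: t=0:+1/720 = 1/720; ⇒ 3j(1 3 4; 0 3 -3)² = 1/36, sgn -1
B: Δ = 0!·2!·6!/9! = 1/252; Racah Σ t=0..0: t=0:+1/96 = 1/96; ⇒ 3j(1 3 4; -1 -1 2)² = 5/84, sgn +1
I_A²/I_B² = (1/36)/(5/84) = 7/15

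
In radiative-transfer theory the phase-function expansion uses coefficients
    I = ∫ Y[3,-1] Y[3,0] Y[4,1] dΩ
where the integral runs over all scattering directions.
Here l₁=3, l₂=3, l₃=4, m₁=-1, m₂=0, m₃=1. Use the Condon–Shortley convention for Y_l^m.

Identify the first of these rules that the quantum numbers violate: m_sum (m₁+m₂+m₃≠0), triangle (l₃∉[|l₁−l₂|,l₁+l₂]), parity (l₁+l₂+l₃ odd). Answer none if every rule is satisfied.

none

m₁+m₂+m₃ = -1 + 0 + 1 = 0  ✓
triangle: |3−3|=0 ≤ l₃=4 ≤ 3+3=6  ✓
parity: l₁+l₂+l₃ = 10 is even  ✓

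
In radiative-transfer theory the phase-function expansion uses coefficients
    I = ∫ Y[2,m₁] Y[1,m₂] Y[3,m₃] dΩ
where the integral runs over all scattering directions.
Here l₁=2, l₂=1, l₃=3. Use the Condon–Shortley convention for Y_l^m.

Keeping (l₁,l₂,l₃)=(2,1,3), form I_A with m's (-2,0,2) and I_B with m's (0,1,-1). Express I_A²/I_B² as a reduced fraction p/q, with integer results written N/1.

l's match ⇒ only the (l;m) 3-j factors differ between A and B.
A: triangle coeff Δ(2,1,3) = 1/105; Σ_t [0,0]: t=0:+1/24 = 1/24; (3j)²=1/21 [(2 1 3; -2 0 2)], sign=-1
B: triangle coeff Δ(2,1,3) = 1/105; Σ_t [0,0]: t=0:+1/8 = 1/8; (3j)²=2/35 [(2 1 3; 0 1 -1)], sign=+1
I_A²/I_B² = (1/21)/(2/35) = 5/6

5/6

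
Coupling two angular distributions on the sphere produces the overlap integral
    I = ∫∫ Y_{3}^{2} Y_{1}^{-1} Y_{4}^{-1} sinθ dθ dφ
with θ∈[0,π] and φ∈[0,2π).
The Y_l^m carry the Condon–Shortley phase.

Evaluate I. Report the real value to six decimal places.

Checks pass: Σm=0; 8 even; l₃=4∈[2,4].
(2·3+1)(2·1+1)(2·4+1) = 189
Δ: 0! 6! 2! / 9! → 1/252
sum: t=0:+1/36 = 1/36
3j²(3 1 4; 0 0 0) = Δ·Π!·Σ² = 4/63  (sign +1)
sum: t=0:+1/240 = 1/240
3j²(3 1 4; 2 -1 -1) = Δ·Π!·Σ² = 1/84  (sign -1)
combine: 4πI² = 189·4/63·1/84 = 1/7
take √, sign -1: I = -0.10662181

-0.106622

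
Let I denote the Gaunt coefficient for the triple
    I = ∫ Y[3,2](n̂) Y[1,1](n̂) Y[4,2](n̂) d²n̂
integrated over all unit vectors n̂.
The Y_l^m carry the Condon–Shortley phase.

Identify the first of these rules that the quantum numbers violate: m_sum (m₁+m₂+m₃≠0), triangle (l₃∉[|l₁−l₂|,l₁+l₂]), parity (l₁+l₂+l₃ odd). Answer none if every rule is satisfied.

m_sum

m₁+m₂+m₃ = 2 + 1 + 2 = 5  ✗
triangle: |3−1|=2 ≤ l₃=4 ≤ 3+1=4
parity: l₁+l₂+l₃ = 8 is even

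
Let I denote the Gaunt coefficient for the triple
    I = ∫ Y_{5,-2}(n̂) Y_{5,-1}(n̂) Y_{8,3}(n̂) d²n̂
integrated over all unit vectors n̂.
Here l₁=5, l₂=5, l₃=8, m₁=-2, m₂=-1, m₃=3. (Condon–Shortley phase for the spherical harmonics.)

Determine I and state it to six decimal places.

-0.105670

m-sum 0 ✓  L=18 even ✓  0≤8≤10 ✓
Π(2lᵢ+1) = 11×11×17 = 2057
triangle coeff Δ(5,5,8) = 1/37413090
Σ_t [0,2]: t=0:+1/1036800 t=1:−1/331776 t=2:+1/1036800 = -1/921600
(3j)²=490/46189 [(5 5 8; 0 0 0)], sign=-1
Σ_t [0,2]: t=0:+1/5806080 t=1:−1/1036800 t=2:+1/2073600 = -1/3225600
(3j)²=27/4199 [(5 5 8; -2 -1 3)], sign=+1
⇒ 4πI² = 145530/1037153
I = (-1)√(145530/1037153/(4π)) = -0.10566956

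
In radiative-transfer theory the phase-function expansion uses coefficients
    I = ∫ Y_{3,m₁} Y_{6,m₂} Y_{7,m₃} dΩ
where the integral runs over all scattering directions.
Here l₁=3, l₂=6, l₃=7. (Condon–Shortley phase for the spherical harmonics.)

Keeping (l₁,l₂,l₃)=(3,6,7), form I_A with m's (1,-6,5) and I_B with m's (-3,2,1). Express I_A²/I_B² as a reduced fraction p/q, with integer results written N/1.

Same 3,6,7: normalisation and zero-m 3j drop out of the ratio.
A: Δ: 2! 4! 10! / 17! → 1/2042040; sum: t=0:+1/29030400 = 1/29030400; 3j²(3 6 7; 1 -6 5) = Δ·Π!·Σ² = 99/7735  (sign +1)
B: Δ: 2! 4! 10! / 17! → 1/2042040; sum: t=2:+1/829440 = 1/829440; 3j²(3 6 7; -3 2 1) = Δ·Π!·Σ² = 35/2431  (sign +1)
I_A²/I_B² = (99/7735)/(35/2431) = 1089/1225

1089/1225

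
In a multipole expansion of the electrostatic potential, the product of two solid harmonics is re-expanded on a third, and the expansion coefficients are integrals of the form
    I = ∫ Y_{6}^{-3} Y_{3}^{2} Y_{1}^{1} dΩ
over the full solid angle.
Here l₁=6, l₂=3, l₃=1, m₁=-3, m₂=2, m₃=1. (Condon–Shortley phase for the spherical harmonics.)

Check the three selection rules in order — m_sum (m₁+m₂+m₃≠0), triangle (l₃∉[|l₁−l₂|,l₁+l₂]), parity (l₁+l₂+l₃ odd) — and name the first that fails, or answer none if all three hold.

Σmᵢ = 0  ✓
l₃∈[|l₁−l₂|,l₁+l₂]=[3,9], have l₃=1  ✗
Σlᵢ = 10 ⇒ even

triangle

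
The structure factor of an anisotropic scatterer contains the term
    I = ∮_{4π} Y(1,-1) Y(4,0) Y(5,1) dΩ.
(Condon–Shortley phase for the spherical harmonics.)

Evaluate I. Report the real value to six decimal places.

-0.190188

Checks pass: Σm=0; 10 even; l₃=5∈[3,5].
(2·1+1)(2·4+1)(2·5+1) = 297
Δ: 0! 2! 8! / 11! → 1/495
sum: t=0:+1/576 = 1/576
3j²(1 4 5; 0 0 0) = Δ·Π!·Σ² = 5/99  (sign -1)
sum: t=0:+1/1152 = 1/1152
3j²(1 4 5; -1 0 1) = Δ·Π!·Σ² = 1/33  (sign +1)
combine: 4πI² = 297·5/99·1/33 = 5/11
take √, sign -1: I = -0.19018827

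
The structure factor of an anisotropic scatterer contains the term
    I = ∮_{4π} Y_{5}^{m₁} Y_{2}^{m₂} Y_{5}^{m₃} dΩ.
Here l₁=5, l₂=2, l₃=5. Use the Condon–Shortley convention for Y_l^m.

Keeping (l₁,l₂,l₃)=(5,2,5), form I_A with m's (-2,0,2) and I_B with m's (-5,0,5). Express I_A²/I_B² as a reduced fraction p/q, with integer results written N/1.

4/25

Same 5,2,5: normalisation and zero-m 3j drop out of the ratio.
A: Δ: 2! 8! 2! / 13! → 1/38610; sum: t=0:+1/20160 t=1:−1/1440 t=2:+1/2880 = -1/3360; 3j²(5 2 5; -2 0 2) = Δ·Π!·Σ² = 6/715  (sign +1)
B: Δ: 2! 8! 2! / 13! → 1/38610; sum: t=2:+1/161280 = 1/161280; 3j²(5 2 5; -5 0 5) = Δ·Π!·Σ² = 15/286  (sign +1)
I_A²/I_B² = (6/715)/(15/286) = 4/25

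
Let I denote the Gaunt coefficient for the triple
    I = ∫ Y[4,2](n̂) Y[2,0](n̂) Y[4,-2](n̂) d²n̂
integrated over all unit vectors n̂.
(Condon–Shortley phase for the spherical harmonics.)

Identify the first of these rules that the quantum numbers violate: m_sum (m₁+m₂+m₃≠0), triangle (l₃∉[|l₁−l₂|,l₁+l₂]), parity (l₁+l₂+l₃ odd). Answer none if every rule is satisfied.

m₁+m₂+m₃ = 2 + 0 − 2 = 0  ✓
triangle: |4−2|=2 ≤ l₃=4 ≤ 4+2=6  ✓
parity: l₁+l₂+l₃ = 10 is even  ✓

none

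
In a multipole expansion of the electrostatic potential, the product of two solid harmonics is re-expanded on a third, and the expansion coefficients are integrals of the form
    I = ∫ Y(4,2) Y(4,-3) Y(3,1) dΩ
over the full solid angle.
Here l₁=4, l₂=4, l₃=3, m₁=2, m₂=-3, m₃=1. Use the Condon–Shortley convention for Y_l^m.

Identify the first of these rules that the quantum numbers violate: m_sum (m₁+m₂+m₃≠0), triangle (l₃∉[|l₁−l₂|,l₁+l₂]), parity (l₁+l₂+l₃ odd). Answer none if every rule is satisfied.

parity

m₁+m₂+m₃ = 2 − 3 + 1 = 0  ✓
triangle: |4−4|=0 ≤ l₃=3 ≤ 4+4=8  ✓
parity: l₁+l₂+l₃ = 11 is odd  ✗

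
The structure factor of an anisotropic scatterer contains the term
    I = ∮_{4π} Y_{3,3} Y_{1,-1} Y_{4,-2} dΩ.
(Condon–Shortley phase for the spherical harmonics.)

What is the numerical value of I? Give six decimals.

0.061558

Rules hold: Σm=0, L=8 even, 2≤4≤4.
N = 7·3·9 = 189
Δ = 0!·6!·2!/9! = 1/252
Racah Σ t=0..0: t=0:+1/36 = 1/36
⇒ 3j(3 1 4; 0 0 0)² = 4/63, sgn +1
Racah Σ t=0..0: t=0:+1/1440 = 1/1440
⇒ 3j(3 1 4; 3 -1 -2)² = 1/252, sgn +1
4πI² = N·(3j₀)²·(3jₘ)² = 1/21
I = +1·√(0.047619/4π) = 0.06155813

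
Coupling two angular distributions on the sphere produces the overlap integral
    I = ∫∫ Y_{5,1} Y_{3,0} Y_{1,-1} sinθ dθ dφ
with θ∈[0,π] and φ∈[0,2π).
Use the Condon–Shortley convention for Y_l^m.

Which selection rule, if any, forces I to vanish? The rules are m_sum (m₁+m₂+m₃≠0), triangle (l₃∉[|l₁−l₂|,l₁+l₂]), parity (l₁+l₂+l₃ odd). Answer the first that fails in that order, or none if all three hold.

Σmᵢ = 0  ✓
l₃∈[|l₁−l₂|,l₁+l₂]=[2,8], have l₃=1  ✗
Σlᵢ = 9 ⇒ odd

triangle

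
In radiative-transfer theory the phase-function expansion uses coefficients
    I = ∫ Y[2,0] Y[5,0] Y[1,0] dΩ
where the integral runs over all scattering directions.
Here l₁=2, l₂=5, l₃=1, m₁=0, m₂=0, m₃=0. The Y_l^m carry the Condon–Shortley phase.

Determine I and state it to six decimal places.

0.000000

triangle: need 3≤l₃≤7, have 1; I=0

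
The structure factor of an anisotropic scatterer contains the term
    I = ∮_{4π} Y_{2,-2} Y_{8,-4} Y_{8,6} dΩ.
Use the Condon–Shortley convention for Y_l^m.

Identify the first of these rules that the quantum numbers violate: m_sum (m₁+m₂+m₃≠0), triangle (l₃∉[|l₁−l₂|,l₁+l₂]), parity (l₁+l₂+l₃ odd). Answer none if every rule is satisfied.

none

Σmᵢ = 0  ✓
l₃∈[|l₁−l₂|,l₁+l₂]=[6,10], have l₃=8  ✓
Σlᵢ = 18 ⇒ even  ✓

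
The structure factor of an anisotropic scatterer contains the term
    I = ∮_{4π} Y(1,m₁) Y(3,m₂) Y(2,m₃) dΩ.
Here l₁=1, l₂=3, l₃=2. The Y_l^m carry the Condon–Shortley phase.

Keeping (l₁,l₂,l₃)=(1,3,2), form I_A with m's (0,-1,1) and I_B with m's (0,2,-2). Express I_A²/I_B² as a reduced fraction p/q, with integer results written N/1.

8/5

Shared (l₁,l₂,l₃)=(1,3,2): N and (l;000)² cancel in I_A²/I_B².
A: Δ = 2!·0!·4!/7! = 1/105; Racah Σ t=1..1: t=1:−1/6 = -1/6; ⇒ 3j(1 3 2; 0 -1 1)² = 8/105, sgn +1
B: Δ = 2!·0!·4!/7! = 1/105; Racah Σ t=1..1: t=1:−1/24 = -1/24; ⇒ 3j(1 3 2; 0 2 -2)² = 1/21, sgn -1
I_A²/I_B² = (8/105)/(1/21) = 8/5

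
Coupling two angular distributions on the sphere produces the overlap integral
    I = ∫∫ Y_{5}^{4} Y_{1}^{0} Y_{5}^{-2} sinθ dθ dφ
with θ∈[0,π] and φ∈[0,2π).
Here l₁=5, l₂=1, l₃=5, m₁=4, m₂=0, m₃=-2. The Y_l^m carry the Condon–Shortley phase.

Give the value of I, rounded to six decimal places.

0.000000

Σmᵢ = 2 ≠ 0, so the φ-integral vanishes; I = 0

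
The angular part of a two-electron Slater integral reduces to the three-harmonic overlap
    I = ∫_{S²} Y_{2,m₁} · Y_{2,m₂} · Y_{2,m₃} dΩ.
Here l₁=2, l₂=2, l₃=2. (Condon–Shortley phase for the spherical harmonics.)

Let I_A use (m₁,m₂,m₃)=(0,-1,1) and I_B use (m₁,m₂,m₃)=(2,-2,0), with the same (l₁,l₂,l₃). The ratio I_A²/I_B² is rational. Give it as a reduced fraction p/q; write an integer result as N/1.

1/4

l's match ⇒ only the (l;m) 3-j factors differ between A and B.
A: triangle coeff Δ(2,2,2) = 1/630; Σ_t [0,1]: t=0:+1/4 t=1:−1/2 = -1/4; (3j)²=1/70 [(2 2 2; 0 -1 1)], sign=+1
B: triangle coeff Δ(2,2,2) = 1/630; Σ_t [0,0]: t=0:+1/8 = 1/8; (3j)²=2/35 [(2 2 2; 2 -2 0)], sign=+1
I_A²/I_B² = (1/70)/(2/35) = 1/4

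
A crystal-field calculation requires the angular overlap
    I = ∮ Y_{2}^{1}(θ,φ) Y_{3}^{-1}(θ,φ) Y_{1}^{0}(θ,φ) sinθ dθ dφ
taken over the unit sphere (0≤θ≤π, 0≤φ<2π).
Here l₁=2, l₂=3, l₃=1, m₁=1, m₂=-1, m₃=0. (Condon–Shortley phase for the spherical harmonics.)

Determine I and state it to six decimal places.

Rules hold: Σm=0, L=6 even, 1≤1≤5.
N = 5·7·3 = 105
Δ = 4!·0!·2!/7! = 1/105
Racah Σ t=2..2: t=2:+1/4 = 1/4
⇒ 3j(2 3 1; 0 0 0)² = 3/35, sgn -1
Racah Σ t=1..1: t=1:−1/6 = -1/6
⇒ 3j(2 3 1; 1 -1 0)² = 8/105, sgn +1
4πI² = N·(3j₀)²·(3jₘ)² = 24/35
I = -1·√(0.685714/4π) = -0.23359668

-0.233597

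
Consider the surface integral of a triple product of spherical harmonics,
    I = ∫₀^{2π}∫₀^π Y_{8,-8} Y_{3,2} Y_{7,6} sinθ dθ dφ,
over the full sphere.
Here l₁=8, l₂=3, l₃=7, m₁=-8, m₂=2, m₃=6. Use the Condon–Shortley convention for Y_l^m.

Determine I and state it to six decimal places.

Checks pass: Σm=0; 18 even; l₃=7∈[5,11].
(2·8+1)(2·3+1)(2·7+1) = 1785
Δ: 4! 12! 2! / 19! → 1/5290740
sum: t=1:−1/7257600 t=2:+1/2073600 t=3:−1/7257600 = 1/4838400
3j²(8 3 7; 0 0 0) = Δ·Π!·Σ² = 252/20995  (sign -1)
sum: t=4:+1/11496038400 = 1/11496038400
3j²(8 3 7; -8 2 6) = Δ·Π!·Σ² = 65/2907  (sign -1)
combine: 4πI² = 1785·252/20995·65/2907 = 2940/6137
take √, sign +1: I = 0.19524983

0.195250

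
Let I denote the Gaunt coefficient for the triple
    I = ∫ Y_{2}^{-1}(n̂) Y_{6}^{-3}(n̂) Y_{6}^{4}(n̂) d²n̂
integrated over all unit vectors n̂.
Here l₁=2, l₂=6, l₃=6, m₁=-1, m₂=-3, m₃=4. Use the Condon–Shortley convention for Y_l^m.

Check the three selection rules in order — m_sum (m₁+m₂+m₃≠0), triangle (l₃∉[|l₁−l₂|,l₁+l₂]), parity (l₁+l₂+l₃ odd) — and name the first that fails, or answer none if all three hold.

m₁+m₂+m₃ = -1 − 3 + 4 = 0  ✓
triangle: |2−6|=4 ≤ l₃=6 ≤ 2+6=8  ✓
parity: l₁+l₂+l₃ = 14 is even  ✓

none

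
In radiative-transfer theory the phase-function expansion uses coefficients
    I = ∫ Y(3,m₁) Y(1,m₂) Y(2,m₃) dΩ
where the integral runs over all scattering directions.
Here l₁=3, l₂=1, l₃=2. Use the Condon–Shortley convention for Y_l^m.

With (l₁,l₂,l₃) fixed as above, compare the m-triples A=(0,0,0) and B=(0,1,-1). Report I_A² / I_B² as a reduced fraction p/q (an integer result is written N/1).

3/1

l's match ⇒ only the (l;m) 3-j factors differ between A and B.
A: triangle coeff Δ(3,1,2) = 1/105; Σ_t [1,1]: t=1:−1/4 = -1/4; (3j)²=3/35 [(3 1 2; 0 0 0)], sign=-1
B: triangle coeff Δ(3,1,2) = 1/105; Σ_t [2,2]: t=2:+1/12 = 1/12; (3j)²=1/35 [(3 1 2; 0 1 -1)], sign=-1
I_A²/I_B² = (3/35)/(1/35) = 3/1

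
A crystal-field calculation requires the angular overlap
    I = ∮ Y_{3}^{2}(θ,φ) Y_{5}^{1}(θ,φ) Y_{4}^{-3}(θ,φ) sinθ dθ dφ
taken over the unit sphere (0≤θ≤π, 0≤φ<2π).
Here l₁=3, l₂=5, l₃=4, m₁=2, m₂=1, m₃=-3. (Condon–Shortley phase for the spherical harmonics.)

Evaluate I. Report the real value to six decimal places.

Checks pass: Σm=0; 12 even; l₃=4∈[2,8].
(2·3+1)(2·5+1)(2·4+1) = 693
Δ: 4! 2! 6! / 13! → 1/180180
sum: t=1:−1/576 t=2:+1/144 t=3:−1/576 = 1/288
3j²(3 5 4; 0 0 0) = Δ·Π!·Σ² = 20/1001  (sign +1)
sum: t=0:+1/17280 t=1:−1/1440 = -11/17280
3j²(3 5 4; 2 1 -3) = Δ·Π!·Σ² = 11/468  (sign +1)
combine: 4πI² = 693·20/1001·11/468 = 55/169
take √, sign +1: I = 0.16092854

0.160929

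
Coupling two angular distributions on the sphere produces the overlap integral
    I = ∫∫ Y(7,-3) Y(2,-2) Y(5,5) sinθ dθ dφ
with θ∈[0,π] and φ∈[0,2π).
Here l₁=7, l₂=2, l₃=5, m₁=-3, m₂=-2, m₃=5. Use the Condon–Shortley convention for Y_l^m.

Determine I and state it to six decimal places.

m-sum 0 ✓  L=14 even ✓  5≤5≤9 ✓
Π(2lᵢ+1) = 15×5×11 = 825
triangle coeff Δ(7,2,5) = 1/15015
Σ_t [2,2]: t=2:+1/57600 = 1/57600
(3j)²=21/715 [(7 2 5; 0 0 0)], sign=-1
Σ_t [0,0]: t=0:+1/87091200 = 1/87091200
(3j)²=1/15015 [(7 2 5; -3 -2 5)], sign=+1
⇒ 4πI² = 3/1859
I = (-1)√(3/1859/(4π)) = -0.01133225

-0.011332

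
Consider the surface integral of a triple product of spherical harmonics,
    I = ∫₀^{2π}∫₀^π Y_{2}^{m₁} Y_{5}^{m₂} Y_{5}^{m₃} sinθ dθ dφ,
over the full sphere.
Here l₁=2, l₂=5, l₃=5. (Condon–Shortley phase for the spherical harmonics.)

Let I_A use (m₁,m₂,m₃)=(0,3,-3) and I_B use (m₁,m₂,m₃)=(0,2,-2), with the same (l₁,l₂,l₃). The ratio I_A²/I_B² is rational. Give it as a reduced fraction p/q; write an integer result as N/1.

Same 2,5,5: normalisation and zero-m 3j drop out of the ratio.
A: Δ: 2! 2! 8! / 13! → 1/38610; sum: t=0:+1/161280 t=1:−1/5040 t=2:+1/5760 = -1/53760; 3j²(2 5 5; 0 3 -3) = Δ·Π!·Σ² = 1/4290  (sign -1)
B: Δ: 2! 2! 8! / 13! → 1/38610; sum: t=0:+1/20160 t=1:−1/1440 t=2:+1/2880 = -1/3360; 3j²(2 5 5; 0 2 -2) = Δ·Π!·Σ² = 6/715  (sign +1)
I_A²/I_B² = (1/4290)/(6/715) = 1/36

1/36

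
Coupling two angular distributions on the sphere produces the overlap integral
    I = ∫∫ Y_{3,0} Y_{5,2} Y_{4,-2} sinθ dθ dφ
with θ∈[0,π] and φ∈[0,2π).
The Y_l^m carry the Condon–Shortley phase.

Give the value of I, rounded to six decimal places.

0.022664

m-sum 0 ✓  L=12 even ✓  2≤4≤8 ✓
Π(2lᵢ+1) = 7×11×9 = 693
triangle coeff Δ(3,5,4) = 1/180180
Σ_t [1,3]: t=1:−1/576 t=2:+1/144 t=3:−1/576 = 1/288
(3j)²=20/1001 [(3 5 4; 0 0 0)], sign=+1
Σ_t [1,3]: t=1:−1/8640 t=2:+1/480 t=3:−1/576 = 1/4320
(3j)²=1/2145 [(3 5 4; 0 2 -2)], sign=+1
⇒ 4πI² = 12/1859
I = (+1)√(12/1859/(4π)) = 0.02266449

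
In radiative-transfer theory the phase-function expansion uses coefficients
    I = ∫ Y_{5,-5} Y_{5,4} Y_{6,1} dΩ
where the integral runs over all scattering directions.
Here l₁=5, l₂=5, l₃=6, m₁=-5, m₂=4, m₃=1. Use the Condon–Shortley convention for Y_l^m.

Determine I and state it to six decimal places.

-0.094319

m-sum 0 ✓  L=16 even ✓  0≤6≤10 ✓
Π(2lᵢ+1) = 11×11×13 = 1573
triangle coeff Δ(5,5,6) = 1/28588560
Σ_t [0,4]: t=0:+1/345600 t=1:−1/13824 t=2:+1/5184 t=3:−1/13824 t=4:+1/345600 = 7/129600
(3j)²=80/7293 [(5 5 6; 0 0 0)], sign=+1
Σ_t [4,4]: t=4:+1/2073600 = 1/2073600
(3j)²=63/9724 [(5 5 6; -5 4 1)], sign=-1
⇒ 4πI² = 420/3757
I = (-1)√(420/3757/(4π)) = -0.09431898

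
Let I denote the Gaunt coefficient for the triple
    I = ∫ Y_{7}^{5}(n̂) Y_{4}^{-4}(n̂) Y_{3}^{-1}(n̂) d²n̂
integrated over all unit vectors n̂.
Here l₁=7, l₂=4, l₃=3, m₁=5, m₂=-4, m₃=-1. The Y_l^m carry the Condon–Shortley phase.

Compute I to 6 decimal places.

m-sum 0 ✓  L=14 even ✓  3≤3≤11 ✓
Π(2lᵢ+1) = 15×9×7 = 945
triangle coeff Δ(7,4,3) = 1/45045
Σ_t [4,4]: t=4:+1/20736 = 1/20736
(3j)²=35/1287 [(7 4 3; 0 0 0)], sign=-1
Σ_t [0,0]: t=0:+1/1935360 = 1/1935360
(3j)²=1/91 [(7 4 3; 5 -4 -1)], sign=+1
⇒ 4πI² = 525/1859
I = (-1)√(525/1859/(4π)) = -0.14991153

-0.149912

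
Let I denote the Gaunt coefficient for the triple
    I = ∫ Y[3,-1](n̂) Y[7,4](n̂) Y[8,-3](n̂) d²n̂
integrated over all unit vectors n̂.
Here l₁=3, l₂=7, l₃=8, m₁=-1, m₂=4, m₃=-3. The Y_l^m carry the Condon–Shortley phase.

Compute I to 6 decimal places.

0.147305

Rules hold: Σm=0, L=18 even, 4≤8≤10.
N = 7·15·17 = 1785
Δ = 2!·4!·12!/19! = 1/5290740
Racah Σ t=0..2: t=0:+1/7257600 t=1:−1/2073600 t=2:+1/7257600 = -1/4838400
⇒ 3j(3 7 8; 0 0 0)² = 252/20995, sgn -1
Racah Σ t=0..2: t=0:+1/1916006400 t=1:−1/43545600 t=2:+1/17418240 = 67/1916006400
⇒ 3j(3 7 8; -1 4 -3)² = 4489/352716, sgn -1
4πI² = N·(3j₀)²·(3jₘ)² = 282807/1037153
I = +1·√(0.272676/4π) = 0.14730542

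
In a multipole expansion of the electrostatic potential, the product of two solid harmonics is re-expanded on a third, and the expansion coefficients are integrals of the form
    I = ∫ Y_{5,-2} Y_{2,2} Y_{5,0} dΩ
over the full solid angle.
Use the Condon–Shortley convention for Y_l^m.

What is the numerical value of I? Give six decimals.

m-sum 0 ✓  L=12 even ✓  3≤5≤7 ✓
Π(2lᵢ+1) = 11×5×11 = 605
triangle coeff Δ(5,2,5) = 1/38610
Σ_t [0,2]: t=0:+1/2880 t=1:−1/576 t=2:+1/2880 = -1/960
(3j)²=10/429 [(5 2 5; 0 0 0)], sign=+1
Σ_t [2,2]: t=2:+1/2880 = 1/2880
(3j)²=14/429 [(5 2 5; -2 2 0)], sign=-1
⇒ 4πI² = 700/1521
I = (-1)√(700/1521/(4π)) = -0.19137248

-0.191372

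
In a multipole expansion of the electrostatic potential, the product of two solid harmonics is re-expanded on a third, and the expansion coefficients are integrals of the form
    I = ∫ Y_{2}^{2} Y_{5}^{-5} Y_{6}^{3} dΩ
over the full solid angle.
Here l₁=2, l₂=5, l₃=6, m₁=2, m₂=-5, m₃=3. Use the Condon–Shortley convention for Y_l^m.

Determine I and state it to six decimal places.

l₁+l₂+l₃=13 is odd: 3j(l;000)=0 ⇒ I=0

0.000000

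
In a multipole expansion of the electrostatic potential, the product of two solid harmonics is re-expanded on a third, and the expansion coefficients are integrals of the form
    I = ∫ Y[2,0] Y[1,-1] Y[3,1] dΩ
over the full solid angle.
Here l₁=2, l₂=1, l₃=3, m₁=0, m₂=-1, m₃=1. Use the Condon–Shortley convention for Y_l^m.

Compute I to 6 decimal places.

m-sum 0 ✓  L=6 even ✓  1≤3≤3 ✓
Π(2lᵢ+1) = 5×3×7 = 105
triangle coeff Δ(2,1,3) = 1/105
Σ_t [0,0]: t=0:+1/4 = 1/4
(3j)²=3/35 [(2 1 3; 0 0 0)], sign=-1
Σ_t [0,0]: t=0:+1/8 = 1/8
(3j)²=2/35 [(2 1 3; 0 -1 1)], sign=+1
⇒ 4πI² = 18/35
I = (-1)√(18/35/(4π)) = -0.20230066

-0.202301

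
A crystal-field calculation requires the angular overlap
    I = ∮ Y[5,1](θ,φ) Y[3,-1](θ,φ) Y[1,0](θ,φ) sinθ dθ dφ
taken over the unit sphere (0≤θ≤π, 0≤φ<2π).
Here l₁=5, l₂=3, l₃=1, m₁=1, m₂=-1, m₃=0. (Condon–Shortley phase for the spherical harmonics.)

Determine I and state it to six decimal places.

l₃=1 ∉ [2,8] — triangle fails ⇒ I = 0

0.000000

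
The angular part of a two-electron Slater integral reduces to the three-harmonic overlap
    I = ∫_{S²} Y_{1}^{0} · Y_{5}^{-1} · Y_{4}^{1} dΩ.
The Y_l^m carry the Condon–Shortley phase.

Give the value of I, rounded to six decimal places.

-0.240571

Checks pass: Σm=0; 10 even; l₃=4∈[4,6].
(2·1+1)(2·5+1)(2·4+1) = 297
Δ: 2! 0! 8! / 11! → 1/495
sum: t=1:−1/576 = -1/576
3j²(1 5 4; 0 0 0) = Δ·Π!·Σ² = 5/99  (sign -1)
sum: t=1:−1/720 = -1/720
3j²(1 5 4; 0 -1 1) = Δ·Π!·Σ² = 8/165  (sign +1)
combine: 4πI² = 297·5/99·8/165 = 8/11
take √, sign -1: I = -0.24057125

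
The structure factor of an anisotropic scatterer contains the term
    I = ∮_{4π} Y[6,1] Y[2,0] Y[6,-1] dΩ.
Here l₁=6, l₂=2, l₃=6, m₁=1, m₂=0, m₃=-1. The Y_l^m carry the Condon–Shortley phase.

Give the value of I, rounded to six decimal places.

Checks pass: Σm=0; 14 even; l₃=6∈[4,8].
(2·6+1)(2·2+1)(2·6+1) = 845
Δ: 2! 10! 2! / 15! → 1/90090
sum: t=0:+1/69120 t=1:−1/14400 t=2:+1/69120 = -7/172800
3j²(6 2 6; 0 0 0) = Δ·Π!·Σ² = 14/715  (sign -1)
sum: t=0:+1/57600 t=1:−1/17280 t=2:+1/120960 = -13/403200
3j²(6 2 6; 1 0 -1) = Δ·Π!·Σ² = 13/770  (sign +1)
combine: 4πI² = 845·14/715·13/770 = 169/605
take √, sign -1: I = -0.14909419

-0.149094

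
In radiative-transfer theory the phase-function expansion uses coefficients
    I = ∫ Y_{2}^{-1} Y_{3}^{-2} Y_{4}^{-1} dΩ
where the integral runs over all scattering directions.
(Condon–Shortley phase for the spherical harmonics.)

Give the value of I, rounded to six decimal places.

Σmᵢ = -4 ≠ 0, so the φ-integral vanishes; I = 0

0.000000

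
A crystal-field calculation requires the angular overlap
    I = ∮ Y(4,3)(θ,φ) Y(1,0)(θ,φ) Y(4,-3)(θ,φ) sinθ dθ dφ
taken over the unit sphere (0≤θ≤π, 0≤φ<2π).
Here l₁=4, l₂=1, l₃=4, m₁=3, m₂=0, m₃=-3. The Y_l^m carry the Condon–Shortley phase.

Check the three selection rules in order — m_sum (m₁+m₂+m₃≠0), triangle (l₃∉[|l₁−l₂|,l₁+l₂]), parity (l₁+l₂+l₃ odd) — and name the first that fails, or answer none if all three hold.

parity

azimuthal sum: 3 + 0 − 3 = 0  ✓
3 ≤ 4 ≤ 5 (triangle on l)  ✓
L = 4 + 1 + 4 = 9 (odd)  ✗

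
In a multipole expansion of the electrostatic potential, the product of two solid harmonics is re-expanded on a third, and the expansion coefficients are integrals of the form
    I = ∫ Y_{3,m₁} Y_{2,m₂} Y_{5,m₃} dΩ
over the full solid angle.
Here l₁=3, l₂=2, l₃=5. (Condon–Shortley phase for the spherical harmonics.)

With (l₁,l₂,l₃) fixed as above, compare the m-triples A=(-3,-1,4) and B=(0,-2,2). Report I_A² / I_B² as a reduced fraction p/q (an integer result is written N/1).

Shared (l₁,l₂,l₃)=(3,2,5): N and (l;000)² cancel in I_A²/I_B².
A: Δ = 0!·6!·4!/11! = 1/2310; Racah Σ t=0..0: t=0:+1/4320 = 1/4320; ⇒ 3j(3 2 5; -3 -1 4)² = 2/55, sgn -1
B: Δ = 0!·6!·4!/11! = 1/2310; Racah Σ t=0..0: t=0:+1/864 = 1/864; ⇒ 3j(3 2 5; 0 -2 2)² = 1/66, sgn -1
I_A²/I_B² = (2/55)/(1/66) = 12/5

12/5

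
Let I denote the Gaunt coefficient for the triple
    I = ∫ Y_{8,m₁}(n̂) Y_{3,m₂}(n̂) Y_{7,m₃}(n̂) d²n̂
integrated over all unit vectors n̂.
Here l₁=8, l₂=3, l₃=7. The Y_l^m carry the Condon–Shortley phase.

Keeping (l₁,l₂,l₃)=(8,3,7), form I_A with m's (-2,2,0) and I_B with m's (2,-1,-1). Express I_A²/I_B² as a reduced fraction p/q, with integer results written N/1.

875/1369

Same 8,3,7: normalisation and zero-m 3j drop out of the ratio.
A: Δ: 4! 12! 2! / 19! → 1/5290740; sum: t=3:−1/7257600 t=4:+1/12441600 = -1/17418240; 3j²(8 3 7; -2 2 0) = Δ·Π!·Σ² = 125/25194  (sign +1)
B: Δ: 4! 12! 2! / 19! → 1/5290740; sum: t=0:+1/24883200 t=1:−1/3628800 t=2:+1/7741440 = -37/348364800; 3j²(8 3 7; 2 -1 -1) = Δ·Π!·Σ² = 1369/176358  (sign -1)
I_A²/I_B² = (125/25194)/(1369/176358) = 875/1369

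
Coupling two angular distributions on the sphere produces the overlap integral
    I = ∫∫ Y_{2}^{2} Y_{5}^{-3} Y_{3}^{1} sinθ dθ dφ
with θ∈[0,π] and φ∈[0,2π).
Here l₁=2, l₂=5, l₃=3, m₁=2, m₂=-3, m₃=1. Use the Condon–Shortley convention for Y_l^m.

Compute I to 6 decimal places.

Checks pass: Σm=0; 10 even; l₃=3∈[3,7].
(2·2+1)(2·5+1)(2·3+1) = 385
Δ: 4! 0! 6! / 11! → 1/2310
sum: t=2:+1/144 = 1/144
3j²(2 5 3; 0 0 0) = Δ·Π!·Σ² = 10/231  (sign -1)
sum: t=0:+1/1152 = 1/1152
3j²(2 5 3; 2 -3 1) = Δ·Π!·Σ² = 1/33  (sign +1)
combine: 4πI² = 385·10/231·1/33 = 50/99
take √, sign -1: I = -0.20047604

-0.200476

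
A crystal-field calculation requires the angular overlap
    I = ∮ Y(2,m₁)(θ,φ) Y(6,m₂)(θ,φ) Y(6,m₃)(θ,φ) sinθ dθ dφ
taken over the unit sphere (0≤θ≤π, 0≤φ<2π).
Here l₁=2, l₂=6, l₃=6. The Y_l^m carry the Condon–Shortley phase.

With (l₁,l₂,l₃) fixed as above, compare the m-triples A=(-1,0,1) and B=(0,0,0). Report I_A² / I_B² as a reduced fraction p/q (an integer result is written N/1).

l's match ⇒ only the (l;m) 3-j factors differ between A and B.
A: triangle coeff Δ(2,6,6) = 1/90090; Σ_t [1,2]: t=1:−1/28800 t=2:+1/34560 = -1/172800; (3j)²=1/1430 [(2 6 6; -1 0 1)], sign=+1
B: triangle coeff Δ(2,6,6) = 1/90090; Σ_t [0,2]: t=0:+1/69120 t=1:−1/14400 t=2:+1/69120 = -7/172800; (3j)²=14/715 [(2 6 6; 0 0 0)], sign=-1
I_A²/I_B² = (1/1430)/(14/715) = 1/28

1/28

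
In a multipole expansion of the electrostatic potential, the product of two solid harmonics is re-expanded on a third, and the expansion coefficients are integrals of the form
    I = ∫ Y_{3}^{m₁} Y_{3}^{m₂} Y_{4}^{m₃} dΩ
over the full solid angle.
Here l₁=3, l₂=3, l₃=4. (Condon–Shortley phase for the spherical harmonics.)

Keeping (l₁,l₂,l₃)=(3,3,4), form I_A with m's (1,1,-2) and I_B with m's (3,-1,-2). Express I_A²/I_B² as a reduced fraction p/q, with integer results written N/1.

Same 3,3,4: normalisation and zero-m 3j drop out of the ratio.
A: Δ: 2! 4! 4! / 11! → 1/34650; sum: t=0:+1/192 t=1:−1/36 t=2:+1/192 = -5/288; 3j²(3 3 4; 1 1 -2) = Δ·Π!·Σ² = 20/693  (sign -1)
B: Δ: 2! 4! 4! / 11! → 1/34650; sum: t=0:+1/192 = 1/192; 3j²(3 3 4; 3 -1 -2) = Δ·Π!·Σ² = 3/77  (sign +1)
I_A²/I_B² = (20/693)/(3/77) = 20/27

20/27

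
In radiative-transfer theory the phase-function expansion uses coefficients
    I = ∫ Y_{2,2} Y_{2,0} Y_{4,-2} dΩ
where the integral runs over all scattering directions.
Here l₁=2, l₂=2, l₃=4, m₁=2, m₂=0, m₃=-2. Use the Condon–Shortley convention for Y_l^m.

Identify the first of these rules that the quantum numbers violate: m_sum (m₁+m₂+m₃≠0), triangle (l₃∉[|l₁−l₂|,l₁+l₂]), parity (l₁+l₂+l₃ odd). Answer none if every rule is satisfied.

m₁+m₂+m₃ = 2 + 0 − 2 = 0  ✓
triangle: |2−2|=0 ≤ l₃=4 ≤ 2+2=4  ✓
parity: l₁+l₂+l₃ = 8 is even  ✓

none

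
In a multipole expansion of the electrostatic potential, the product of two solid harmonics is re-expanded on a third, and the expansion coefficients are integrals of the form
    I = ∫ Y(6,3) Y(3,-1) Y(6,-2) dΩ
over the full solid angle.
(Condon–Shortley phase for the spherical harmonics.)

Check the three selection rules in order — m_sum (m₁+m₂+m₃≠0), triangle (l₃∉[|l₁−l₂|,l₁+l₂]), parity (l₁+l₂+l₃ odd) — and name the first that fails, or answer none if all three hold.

Σmᵢ = 0  ✓
l₃∈[|l₁−l₂|,l₁+l₂]=[3,9], have l₃=6  ✓
Σlᵢ = 15 ⇒ odd  ✗

parity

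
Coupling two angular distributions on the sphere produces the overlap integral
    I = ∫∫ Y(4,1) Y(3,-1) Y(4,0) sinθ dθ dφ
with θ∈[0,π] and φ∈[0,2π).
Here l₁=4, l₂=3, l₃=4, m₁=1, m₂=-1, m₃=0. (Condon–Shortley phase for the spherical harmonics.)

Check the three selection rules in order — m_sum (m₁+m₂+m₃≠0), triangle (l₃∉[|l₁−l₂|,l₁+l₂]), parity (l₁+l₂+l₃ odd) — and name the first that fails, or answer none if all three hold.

parity

m₁+m₂+m₃ = 1 − 1 + 0 = 0  ✓
triangle: |4−3|=1 ≤ l₃=4 ≤ 4+3=7  ✓
parity: l₁+l₂+l₃ = 11 is odd  ✗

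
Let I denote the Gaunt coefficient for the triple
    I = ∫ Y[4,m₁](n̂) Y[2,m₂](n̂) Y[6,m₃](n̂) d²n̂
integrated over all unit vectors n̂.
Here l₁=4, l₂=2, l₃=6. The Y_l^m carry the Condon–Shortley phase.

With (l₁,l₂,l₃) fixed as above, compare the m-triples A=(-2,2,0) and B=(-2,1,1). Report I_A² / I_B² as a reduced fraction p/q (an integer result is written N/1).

l's match ⇒ only the (l;m) 3-j factors differ between A and B.
A: triangle coeff Δ(4,2,6) = 1/6435; Σ_t [0,0]: t=0:+1/34560 = 1/34560; (3j)²=1/429 [(4 2 6; -2 2 0)], sign=+1
B: triangle coeff Δ(4,2,6) = 1/6435; Σ_t [0,0]: t=0:+1/8640 = 1/8640; (3j)²=14/1287 [(4 2 6; -2 1 1)], sign=-1
I_A²/I_B² = (1/429)/(14/1287) = 3/14

3/14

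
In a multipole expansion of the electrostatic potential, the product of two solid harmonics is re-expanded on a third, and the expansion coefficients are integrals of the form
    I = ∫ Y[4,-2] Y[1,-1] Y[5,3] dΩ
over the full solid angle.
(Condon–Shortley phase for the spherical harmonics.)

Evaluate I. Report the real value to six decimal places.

m-sum 0 ✓  L=10 even ✓  3≤5≤5 ✓
Π(2lᵢ+1) = 9×3×11 = 297
triangle coeff Δ(4,1,5) = 1/495
Σ_t [0,0]: t=0:+1/576 = 1/576
(3j)²=5/99 [(4 1 5; 0 0 0)], sign=-1
Σ_t [0,0]: t=0:+1/2880 = 1/2880
(3j)²=28/495 [(4 1 5; -2 -1 3)], sign=+1
⇒ 4πI² = 28/33
I = (-1)√(28/33/(4π)) = -0.25984664

-0.259847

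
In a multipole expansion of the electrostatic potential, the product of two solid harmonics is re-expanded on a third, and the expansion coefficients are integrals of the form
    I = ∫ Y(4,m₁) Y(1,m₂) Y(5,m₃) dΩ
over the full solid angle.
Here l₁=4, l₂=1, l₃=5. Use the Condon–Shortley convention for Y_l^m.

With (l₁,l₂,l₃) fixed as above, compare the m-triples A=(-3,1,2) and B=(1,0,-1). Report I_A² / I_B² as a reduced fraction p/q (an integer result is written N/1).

Shared (l₁,l₂,l₃)=(4,1,5): N and (l;000)² cancel in I_A²/I_B².
A: Δ = 0!·8!·2!/11! = 1/495; Racah Σ t=0..0: t=0:+1/10080 = 1/10080; ⇒ 3j(4 1 5; -3 1 2)² = 1/165, sgn -1
B: Δ = 0!·8!·2!/11! = 1/495; Racah Σ t=0..0: t=0:+1/720 = 1/720; ⇒ 3j(4 1 5; 1 0 -1)² = 8/165, sgn +1
I_A²/I_B² = (1/165)/(8/165) = 1/8

1/8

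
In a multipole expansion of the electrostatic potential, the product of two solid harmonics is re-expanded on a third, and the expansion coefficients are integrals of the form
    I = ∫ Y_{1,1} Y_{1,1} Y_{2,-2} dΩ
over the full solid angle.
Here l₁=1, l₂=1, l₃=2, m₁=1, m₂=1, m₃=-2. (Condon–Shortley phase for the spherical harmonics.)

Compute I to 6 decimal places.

0.309019

m-sum 0 ✓  L=4 even ✓  0≤2≤2 ✓
Π(2lᵢ+1) = 3×3×5 = 45
triangle coeff Δ(1,1,2) = 1/30
Σ_t [0,0]: t=0:+1/1 = 1/1
(3j)²=2/15 [(1 1 2; 0 0 0)], sign=+1
Σ_t [0,0]: t=0:+1/4 = 1/4
(3j)²=1/5 [(1 1 2; 1 1 -2)], sign=+1
⇒ 4πI² = 6/5
I = (+1)√(6/5/(4π)) = 0.30901936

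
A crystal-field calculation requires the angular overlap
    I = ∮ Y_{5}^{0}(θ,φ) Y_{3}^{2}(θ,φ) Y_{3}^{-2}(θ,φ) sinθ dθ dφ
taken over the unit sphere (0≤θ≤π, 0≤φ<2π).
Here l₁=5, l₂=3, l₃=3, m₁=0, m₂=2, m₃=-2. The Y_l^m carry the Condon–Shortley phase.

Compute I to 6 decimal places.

0.000000

Σlᵢ=11 odd — θ-integrand is odd under cosθ→−cosθ; I=0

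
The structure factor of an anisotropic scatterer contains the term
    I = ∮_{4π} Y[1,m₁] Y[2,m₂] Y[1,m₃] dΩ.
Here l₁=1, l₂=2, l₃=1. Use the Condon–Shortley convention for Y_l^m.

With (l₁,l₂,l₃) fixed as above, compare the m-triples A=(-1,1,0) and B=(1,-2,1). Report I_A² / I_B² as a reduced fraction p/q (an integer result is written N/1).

Same 1,2,1: normalisation and zero-m 3j drop out of the ratio.
A: Δ: 2! 0! 2! / 5! → 1/30; sum: t=2:+1/2 = 1/2; 3j²(1 2 1; -1 1 0) = Δ·Π!·Σ² = 1/10  (sign -1)
B: Δ: 2! 0! 2! / 5! → 1/30; sum: t=0:+1/4 = 1/4; 3j²(1 2 1; 1 -2 1) = Δ·Π!·Σ² = 1/5  (sign +1)
I_A²/I_B² = (1/10)/(1/5) = 1/2

1/2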